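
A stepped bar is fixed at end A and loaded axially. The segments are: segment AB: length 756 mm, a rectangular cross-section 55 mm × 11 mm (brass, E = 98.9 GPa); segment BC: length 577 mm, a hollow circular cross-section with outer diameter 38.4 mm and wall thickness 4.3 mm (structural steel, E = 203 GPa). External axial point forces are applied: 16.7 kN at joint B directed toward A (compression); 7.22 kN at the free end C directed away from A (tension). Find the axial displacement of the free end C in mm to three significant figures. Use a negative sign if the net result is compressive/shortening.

Internal axial forces (sectioning from the free end, tension +): N_BC = 7.22 kN, N_AB = -9.48 kN.
A_AB = 605 mm².
A_BC = 460.7 mm².
δ_AB = -9480·756/(605·98900) = -0.1198 mm
δ_BC = 7220·577/(460.7·203000) = 0.04455 mm
δ = Σδ_i = -0.07523 mm.

-0.0752 mm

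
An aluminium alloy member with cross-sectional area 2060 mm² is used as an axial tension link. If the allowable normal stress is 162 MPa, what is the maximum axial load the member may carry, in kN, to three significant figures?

P_max = σ_allow · A = 162 · 2060 = 333700 N = 333.7 kN.

334 kN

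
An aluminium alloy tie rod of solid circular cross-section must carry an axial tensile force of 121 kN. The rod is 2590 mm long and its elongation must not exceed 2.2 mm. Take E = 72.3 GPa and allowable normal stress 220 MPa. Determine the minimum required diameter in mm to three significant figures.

Required area A ≥ P/σ_allow = 121000/220 = 550 mm².
For a solid circular section, d ≥ √(4A/π) = 26.46 mm.
Elongation limit: A ≥ PL/(Eδ_allow) = 121000·2590/(72300·2.2) = 1970 mm² ⇒ d ≥ 50.09 mm.
The elongation limit governs.

50.1 mm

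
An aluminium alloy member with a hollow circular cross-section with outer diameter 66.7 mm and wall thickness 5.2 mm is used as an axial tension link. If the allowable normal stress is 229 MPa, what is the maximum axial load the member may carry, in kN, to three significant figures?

230 kN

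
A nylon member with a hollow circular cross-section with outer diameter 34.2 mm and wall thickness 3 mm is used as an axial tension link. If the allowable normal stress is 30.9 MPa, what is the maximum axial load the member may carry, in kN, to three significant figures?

9.09 kN

A = 294.1 mm².
P_max = σ_allow · A = 30.9 · 294.1 = 9086 N = 9.086 kN.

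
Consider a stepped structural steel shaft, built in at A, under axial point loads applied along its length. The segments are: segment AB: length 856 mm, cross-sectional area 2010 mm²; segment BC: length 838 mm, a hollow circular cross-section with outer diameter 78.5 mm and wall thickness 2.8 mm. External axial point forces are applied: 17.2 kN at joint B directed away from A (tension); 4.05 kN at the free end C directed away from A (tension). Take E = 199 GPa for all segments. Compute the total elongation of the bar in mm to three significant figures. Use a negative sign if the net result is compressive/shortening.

Internal axial forces (sectioning from the free end, tension +): N_BC = 4.05 kN, N_AB = 21.25 kN.
A_BC = 665.9 mm².
δ_AB = 21250·856/(2010·199000) = 0.04548 mm
δ_BC = 4050·838/(665.9·199000) = 0.02561 mm
δ = Σδ_i = 0.07109 mm.

0.0711 mm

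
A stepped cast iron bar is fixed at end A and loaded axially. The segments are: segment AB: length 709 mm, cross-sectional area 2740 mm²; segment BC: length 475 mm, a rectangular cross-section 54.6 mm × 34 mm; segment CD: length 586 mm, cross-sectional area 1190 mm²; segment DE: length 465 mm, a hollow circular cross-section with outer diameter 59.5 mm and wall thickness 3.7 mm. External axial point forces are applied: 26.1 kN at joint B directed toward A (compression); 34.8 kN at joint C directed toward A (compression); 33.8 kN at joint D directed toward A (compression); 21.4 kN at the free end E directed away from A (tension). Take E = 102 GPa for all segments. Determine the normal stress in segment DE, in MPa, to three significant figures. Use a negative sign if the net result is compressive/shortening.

33.0 MPa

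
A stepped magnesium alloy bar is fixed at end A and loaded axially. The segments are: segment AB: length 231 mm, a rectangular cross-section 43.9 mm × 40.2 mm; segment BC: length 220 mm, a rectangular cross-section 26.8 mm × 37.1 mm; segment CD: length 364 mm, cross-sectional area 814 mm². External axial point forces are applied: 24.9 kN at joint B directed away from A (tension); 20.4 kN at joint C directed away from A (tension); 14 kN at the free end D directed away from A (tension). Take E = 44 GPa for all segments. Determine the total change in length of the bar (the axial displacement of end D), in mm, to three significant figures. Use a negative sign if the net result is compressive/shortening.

0.492 mm

Internal axial forces (sectioning from the free end, tension +): N_CD = 14 kN, N_BC = 34.4 kN, N_AB = 59.3 kN.
A_AB = 1765 mm².
A_BC = 994.3 mm².
δ_AB = 59300·231/(1765·44000) = 0.1764 mm
δ_BC = 34400·220/(994.3·44000) = 0.173 mm
δ_CD = 14000·364/(814·44000) = 0.1423 mm
δ = Σδ_i = 0.4917 mm.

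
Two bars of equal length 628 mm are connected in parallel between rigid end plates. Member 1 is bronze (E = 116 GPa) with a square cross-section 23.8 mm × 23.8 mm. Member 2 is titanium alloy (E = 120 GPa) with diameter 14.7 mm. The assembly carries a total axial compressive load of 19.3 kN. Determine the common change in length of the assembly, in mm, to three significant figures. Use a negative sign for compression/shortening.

A_1 = 566.4 mm².
A_2 = 169.7 mm².
Equal strain + equilibrium ⇒ each member carries load in proportion to AE: A₁E₁ = 65710000 N, A₂E₂ = 20370000 N, ΣAE = 86070000 N.
δ = PL/ΣAE = -19300·628/86070000 = -0.1408 mm.

-0.141 mm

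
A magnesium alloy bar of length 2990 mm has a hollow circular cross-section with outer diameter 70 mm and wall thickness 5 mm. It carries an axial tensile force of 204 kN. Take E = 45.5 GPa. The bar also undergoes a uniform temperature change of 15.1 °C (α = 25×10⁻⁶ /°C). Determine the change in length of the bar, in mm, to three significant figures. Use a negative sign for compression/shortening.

A = 1021 mm².
δ_mech = NL/(AE) = 204000·2990/(1021·45500) = 13.13 mm.
δ_thermal = αLΔT = 25e-6·2990·15.1 = 1.129 mm.
δ = δ_mech + δ_thermal = 14.26 mm.

14.3 mm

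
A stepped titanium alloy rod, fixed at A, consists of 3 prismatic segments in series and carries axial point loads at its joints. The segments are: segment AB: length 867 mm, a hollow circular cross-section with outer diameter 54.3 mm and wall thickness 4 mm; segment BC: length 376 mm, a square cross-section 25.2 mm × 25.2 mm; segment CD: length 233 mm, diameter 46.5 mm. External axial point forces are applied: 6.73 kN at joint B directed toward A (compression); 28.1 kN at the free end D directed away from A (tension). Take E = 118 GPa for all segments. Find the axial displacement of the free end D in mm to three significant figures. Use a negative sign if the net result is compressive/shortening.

0.422 mm

Internal axial forces (sectioning from the free end, tension +): N_CD = 28.1 kN, N_BC = 28.1 kN, N_AB = 21.37 kN.
A_AB = 632.1 mm².
A_BC = 635 mm².
A_CD = 1698 mm².
δ_AB = 21370·867/(632.1·118000) = 0.2484 mm
δ_BC = 28100·376/(635·118000) = 0.141 mm
δ_CD = 28100·233/(1698·118000) = 0.03267 mm
δ = Σδ_i = 0.4221 mm.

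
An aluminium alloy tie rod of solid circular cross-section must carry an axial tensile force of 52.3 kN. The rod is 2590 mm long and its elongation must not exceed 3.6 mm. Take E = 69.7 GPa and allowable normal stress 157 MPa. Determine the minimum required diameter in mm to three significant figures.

26.2 mm

Required area A ≥ P/σ_allow = 52300/157 = 333.1 mm².
For a solid circular section, d ≥ √(4A/π) = 20.59 mm.
Elongation limit: A ≥ PL/(Eδ_allow) = 52300·2590/(69700·3.6) = 539.8 mm² ⇒ d ≥ 26.22 mm.
The elongation limit governs.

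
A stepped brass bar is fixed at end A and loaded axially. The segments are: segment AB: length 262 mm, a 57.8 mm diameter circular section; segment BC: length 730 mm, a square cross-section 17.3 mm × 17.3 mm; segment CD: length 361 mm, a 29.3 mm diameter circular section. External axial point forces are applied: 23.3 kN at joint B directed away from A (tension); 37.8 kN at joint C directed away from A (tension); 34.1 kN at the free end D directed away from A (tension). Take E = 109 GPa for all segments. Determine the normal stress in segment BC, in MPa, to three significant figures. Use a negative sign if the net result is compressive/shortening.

240 MPa

Internal axial forces (sectioning from the free end, tension +): N_CD = 34.1 kN, N_BC = 71.9 kN, N_AB = 95.2 kN.
A_BC = 299.3 mm².
σ_BC = N_BC/A_BC = 71900/299.3 = 240.2 MPa.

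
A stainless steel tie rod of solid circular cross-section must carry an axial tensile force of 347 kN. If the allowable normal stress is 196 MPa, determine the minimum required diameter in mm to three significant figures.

Required area A ≥ P/σ_allow = 347000/196 = 1770 mm².
For a solid circular section, d ≥ √(4A/π) = 47.48 mm.

47.5 mm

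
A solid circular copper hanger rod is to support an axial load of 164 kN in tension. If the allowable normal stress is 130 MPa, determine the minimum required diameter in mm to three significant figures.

40.1 mm

Required area A ≥ P/σ_allow = 164000/130 = 1262 mm².
For a solid circular section, d ≥ √(4A/π) = 40.08 mm.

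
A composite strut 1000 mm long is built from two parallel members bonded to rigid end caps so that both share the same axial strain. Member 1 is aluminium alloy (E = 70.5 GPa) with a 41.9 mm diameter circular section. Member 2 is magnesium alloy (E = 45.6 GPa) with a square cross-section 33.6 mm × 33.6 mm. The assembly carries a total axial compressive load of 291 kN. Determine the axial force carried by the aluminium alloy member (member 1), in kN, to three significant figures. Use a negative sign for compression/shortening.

-190 kN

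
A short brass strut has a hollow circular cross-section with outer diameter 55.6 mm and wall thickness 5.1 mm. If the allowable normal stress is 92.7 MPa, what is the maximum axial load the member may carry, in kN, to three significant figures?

A = 809.1 mm².
P_max = σ_allow · A = 92.7 · 809.1 = 75010 N = 75.01 kN.

75.0 kN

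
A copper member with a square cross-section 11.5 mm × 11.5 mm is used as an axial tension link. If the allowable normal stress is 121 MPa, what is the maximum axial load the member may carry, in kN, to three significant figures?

A = 132.2 mm².
P_max = σ_allow · A = 121 · 132.2 = 16000 N = 16 kN.

16.0 kN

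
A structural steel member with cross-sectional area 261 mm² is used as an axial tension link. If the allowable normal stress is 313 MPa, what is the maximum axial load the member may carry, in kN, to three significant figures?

P_max = σ_allow · A = 313 · 261 = 81690 N = 81.69 kN.

81.7 kN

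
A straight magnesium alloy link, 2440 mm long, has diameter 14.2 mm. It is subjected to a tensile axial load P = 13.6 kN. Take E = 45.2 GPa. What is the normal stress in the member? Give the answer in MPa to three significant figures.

A = 158.4 mm².
σ = N/A = 13600/158.4 = 85.88 MPa.

85.9 MPa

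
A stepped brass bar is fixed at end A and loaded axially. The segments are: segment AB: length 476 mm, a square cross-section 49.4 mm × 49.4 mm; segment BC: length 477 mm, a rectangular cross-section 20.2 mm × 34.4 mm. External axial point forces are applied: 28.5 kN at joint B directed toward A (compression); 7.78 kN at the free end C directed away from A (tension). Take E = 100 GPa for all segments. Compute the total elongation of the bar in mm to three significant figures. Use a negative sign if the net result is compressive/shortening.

0.0130 mm

Internal axial forces (sectioning from the free end, tension +): N_BC = 7.78 kN, N_AB = -20.72 kN.
A_AB = 2440 mm².
A_BC = 694.9 mm².
δ_AB = -20720·476/(2440·100000) = -0.04042 mm
δ_BC = 7780·477/(694.9·100000) = 0.05341 mm
δ = Σδ_i = 0.01299 mm.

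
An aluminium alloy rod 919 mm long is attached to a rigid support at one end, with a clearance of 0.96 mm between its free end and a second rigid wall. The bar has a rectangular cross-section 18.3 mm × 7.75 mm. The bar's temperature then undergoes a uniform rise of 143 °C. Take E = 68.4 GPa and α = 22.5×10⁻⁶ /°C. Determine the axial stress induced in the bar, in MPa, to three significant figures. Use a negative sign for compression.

-149 MPa

Free thermal expansion αLΔT = 22.5e-6 · 919 · 143 = 2.957 mm.
The walls engage after the gap closes; constrained expansion = 2.957 − 0.96 = 1.997 mm.
The walls impose strain ε = −(1.997)/919 = -2.1729e-03; σ = Eε = 68400 · -2.1729e-03 = -148.6 MPa.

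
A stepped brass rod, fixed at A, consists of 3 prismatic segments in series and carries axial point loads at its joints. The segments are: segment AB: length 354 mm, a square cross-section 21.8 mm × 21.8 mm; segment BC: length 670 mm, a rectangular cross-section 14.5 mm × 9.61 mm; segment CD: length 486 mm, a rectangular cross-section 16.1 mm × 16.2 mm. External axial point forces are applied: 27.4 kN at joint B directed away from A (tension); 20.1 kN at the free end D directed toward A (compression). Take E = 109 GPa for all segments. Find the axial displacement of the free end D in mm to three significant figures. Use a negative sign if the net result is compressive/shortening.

Internal axial forces (sectioning from the free end, tension +): N_CD = -20.1 kN, N_BC = -20.1 kN, N_AB = 7.3 kN.
A_AB = 475.2 mm².
A_BC = 139.3 mm².
A_CD = 260.8 mm².
δ_AB = 7300·354/(475.2·109000) = 0.04989 mm
δ_BC = -20100·670/(139.3·109000) = -0.8867 mm
δ_CD = -20100·486/(260.8·109000) = -0.3436 mm
δ = Σδ_i = -1.18 mm.

-1.18 mm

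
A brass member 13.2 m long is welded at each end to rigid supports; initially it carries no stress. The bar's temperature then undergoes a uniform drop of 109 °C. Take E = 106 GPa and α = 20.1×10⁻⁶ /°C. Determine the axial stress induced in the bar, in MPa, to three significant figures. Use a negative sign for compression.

Free thermal expansion αLΔT = 20.1e-6 · 13200 · -109 = -28.92 mm.
The walls impose strain ε = −(-28.92)/13200 = 2.1909e-03; σ = Eε = 106000 · 2.1909e-03 = 232.2 MPa.

232 MPa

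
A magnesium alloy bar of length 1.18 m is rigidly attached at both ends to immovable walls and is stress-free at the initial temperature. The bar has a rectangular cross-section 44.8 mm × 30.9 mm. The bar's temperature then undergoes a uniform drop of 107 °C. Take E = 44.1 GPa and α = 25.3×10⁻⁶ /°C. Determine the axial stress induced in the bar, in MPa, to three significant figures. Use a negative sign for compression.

Free thermal expansion αLΔT = 25.3e-6 · 1180 · -107 = -3.194 mm.
The walls impose strain ε = −(-3.194)/1180 = 2.7071e-03; σ = Eε = 44100 · 2.7071e-03 = 119.4 MPa.

119 MPa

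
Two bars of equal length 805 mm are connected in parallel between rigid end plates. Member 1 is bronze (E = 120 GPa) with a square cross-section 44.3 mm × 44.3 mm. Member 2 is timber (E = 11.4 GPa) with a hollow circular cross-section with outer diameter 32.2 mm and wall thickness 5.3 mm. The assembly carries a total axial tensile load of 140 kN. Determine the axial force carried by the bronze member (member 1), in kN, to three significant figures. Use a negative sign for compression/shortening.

A_1 = 1962 mm².
A_2 = 447.9 mm².
Equal strain + equilibrium ⇒ each member carries load in proportion to AE: A₁E₁ = 235500000 N, A₂E₂ = 5106000 N, ΣAE = 240600000 N.
F₁ = P·A₁E₁/ΣAE = 140000·235500000/240600000 = 137000 N.

137 kN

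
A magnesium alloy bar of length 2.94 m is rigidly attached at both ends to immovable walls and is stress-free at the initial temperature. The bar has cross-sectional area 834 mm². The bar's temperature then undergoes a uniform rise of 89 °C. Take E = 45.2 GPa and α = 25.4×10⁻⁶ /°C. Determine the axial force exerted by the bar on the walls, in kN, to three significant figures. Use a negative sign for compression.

Free thermal expansion αLΔT = 25.4e-6 · 2940 · 89 = 6.646 mm.
The walls impose strain ε = −(6.646)/2940 = -2.2606e-03; σ = Eε = 45200 · -2.2606e-03 = -102.2 MPa.
Wall reaction R = σ·A = -102.2·834 = -85220 N = -85.22 kN.

-85.2 kN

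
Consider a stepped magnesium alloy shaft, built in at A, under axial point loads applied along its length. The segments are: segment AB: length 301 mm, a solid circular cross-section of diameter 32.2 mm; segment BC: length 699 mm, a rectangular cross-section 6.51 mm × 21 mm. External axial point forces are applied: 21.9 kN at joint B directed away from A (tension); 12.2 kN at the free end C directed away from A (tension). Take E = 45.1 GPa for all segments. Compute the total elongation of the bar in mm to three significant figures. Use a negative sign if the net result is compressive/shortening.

1.66 mm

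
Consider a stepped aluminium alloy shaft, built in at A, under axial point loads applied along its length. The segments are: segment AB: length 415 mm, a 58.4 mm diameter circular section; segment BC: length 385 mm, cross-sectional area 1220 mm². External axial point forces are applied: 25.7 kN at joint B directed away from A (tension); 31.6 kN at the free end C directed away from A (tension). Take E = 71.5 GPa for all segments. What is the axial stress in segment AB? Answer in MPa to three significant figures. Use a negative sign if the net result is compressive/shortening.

Internal axial forces (sectioning from the free end, tension +): N_BC = 31.6 kN, N_AB = 57.3 kN.
A_AB = 2679 mm².
σ_AB = N_AB/A_AB = 57300/2679 = 21.39 MPa.

21.4 MPa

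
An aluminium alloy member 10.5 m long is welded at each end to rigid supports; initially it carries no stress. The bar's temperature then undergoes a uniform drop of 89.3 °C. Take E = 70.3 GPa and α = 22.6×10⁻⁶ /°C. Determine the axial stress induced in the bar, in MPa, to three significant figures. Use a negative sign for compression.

142 MPa

Free thermal expansion αLΔT = 22.6e-6 · 10500 · -89.3 = -21.19 mm.
The walls impose strain ε = −(-21.19)/10500 = 2.0182e-03; σ = Eε = 70300 · 2.0182e-03 = 141.9 MPa.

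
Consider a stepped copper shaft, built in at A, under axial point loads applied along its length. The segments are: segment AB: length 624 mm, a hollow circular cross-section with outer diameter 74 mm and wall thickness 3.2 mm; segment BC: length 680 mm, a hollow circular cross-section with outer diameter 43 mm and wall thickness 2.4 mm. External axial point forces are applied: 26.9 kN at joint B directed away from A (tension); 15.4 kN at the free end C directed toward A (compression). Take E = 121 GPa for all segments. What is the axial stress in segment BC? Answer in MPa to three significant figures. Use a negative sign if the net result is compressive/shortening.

-50.3 MPa

Internal axial forces (sectioning from the free end, tension +): N_BC = -15.4 kN, N_AB = 11.5 kN.
A_BC = 306.1 mm².
σ_BC = N_BC/A_BC = -15400/306.1 = -50.31 MPa.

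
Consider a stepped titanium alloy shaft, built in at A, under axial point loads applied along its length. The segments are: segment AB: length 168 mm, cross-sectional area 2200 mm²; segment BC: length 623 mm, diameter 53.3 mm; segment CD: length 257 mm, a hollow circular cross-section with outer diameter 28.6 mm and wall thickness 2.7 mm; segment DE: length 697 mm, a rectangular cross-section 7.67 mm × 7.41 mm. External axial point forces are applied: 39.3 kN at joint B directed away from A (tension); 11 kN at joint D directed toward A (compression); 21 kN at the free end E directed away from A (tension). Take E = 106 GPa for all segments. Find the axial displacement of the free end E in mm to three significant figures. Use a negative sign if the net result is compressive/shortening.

Internal axial forces (sectioning from the free end, tension +): N_DE = 21 kN, N_CD = 10 kN, N_BC = 10 kN, N_AB = 49.3 kN.
A_BC = 2231 mm².
A_CD = 219.7 mm².
A_DE = 56.83 mm².
δ_AB = 49300·168/(2200·106000) = 0.03552 mm
δ_BC = 10000·623/(2231·106000) = 0.02634 mm
δ_CD = 10000·257/(219.7·106000) = 0.1104 mm
δ_DE = 21000·697/(56.83·106000) = 2.43 mm
δ = Σδ_i = 2.602 mm.

2.60 mm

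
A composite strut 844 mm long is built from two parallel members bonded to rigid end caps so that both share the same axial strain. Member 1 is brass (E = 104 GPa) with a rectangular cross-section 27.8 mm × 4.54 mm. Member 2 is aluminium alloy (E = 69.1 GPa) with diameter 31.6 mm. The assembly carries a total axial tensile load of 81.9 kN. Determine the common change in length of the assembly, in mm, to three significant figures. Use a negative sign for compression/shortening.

1.03 mm

A_1 = 126.2 mm².
A_2 = 784.3 mm².
Equal strain + equilibrium ⇒ each member carries load in proportion to AE: A₁E₁ = 13130000 N, A₂E₂ = 54190000 N, ΣAE = 67320000 N.
δ = PL/ΣAE = 81900·844/67320000 = 1.027 mm.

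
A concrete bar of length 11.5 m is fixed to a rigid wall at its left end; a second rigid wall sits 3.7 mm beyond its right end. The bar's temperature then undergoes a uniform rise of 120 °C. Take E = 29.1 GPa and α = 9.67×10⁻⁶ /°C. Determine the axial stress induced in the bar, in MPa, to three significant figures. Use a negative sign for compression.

-24.4 MPa

Free thermal expansion αLΔT = 9.67e-6 · 11500 · 120 = 13.34 mm.
The walls engage after the gap closes; constrained expansion = 13.34 − 3.7 = 9.645 mm.
The walls impose strain ε = −(9.645)/11500 = -8.3866e-04; σ = Eε = 29100 · -8.3866e-04 = -24.41 MPa.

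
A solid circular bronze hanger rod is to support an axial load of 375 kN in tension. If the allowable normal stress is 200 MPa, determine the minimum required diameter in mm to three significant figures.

48.9 mm

Required area A ≥ P/σ_allow = 375000/200 = 1875 mm².
For a solid circular section, d ≥ √(4A/π) = 48.86 mm.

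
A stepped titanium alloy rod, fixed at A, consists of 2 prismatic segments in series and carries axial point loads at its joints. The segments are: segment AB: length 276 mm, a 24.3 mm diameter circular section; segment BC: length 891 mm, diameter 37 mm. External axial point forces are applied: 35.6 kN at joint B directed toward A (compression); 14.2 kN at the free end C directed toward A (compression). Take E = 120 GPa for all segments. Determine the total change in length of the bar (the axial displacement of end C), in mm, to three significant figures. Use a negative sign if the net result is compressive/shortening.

-0.345 mm

Internal axial forces (sectioning from the free end, tension +): N_BC = -14.2 kN, N_AB = -49.8 kN.
A_AB = 463.8 mm².
A_BC = 1075 mm².
δ_AB = -49800·276/(463.8·120000) = -0.247 mm
δ_BC = -14200·891/(1075·120000) = -0.09806 mm
δ = Σδ_i = -0.345 mm.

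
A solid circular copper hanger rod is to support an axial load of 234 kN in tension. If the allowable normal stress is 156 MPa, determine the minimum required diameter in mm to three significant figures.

43.7 mm

Required area A ≥ P/σ_allow = 234000/156 = 1500 mm².
For a solid circular section, d ≥ √(4A/π) = 43.7 mm.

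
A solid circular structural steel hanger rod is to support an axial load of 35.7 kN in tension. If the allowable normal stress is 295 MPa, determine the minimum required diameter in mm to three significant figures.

Required area A ≥ P/σ_allow = 35700/295 = 121 mm².
For a solid circular section, d ≥ √(4A/π) = 12.41 mm.

12.4 mm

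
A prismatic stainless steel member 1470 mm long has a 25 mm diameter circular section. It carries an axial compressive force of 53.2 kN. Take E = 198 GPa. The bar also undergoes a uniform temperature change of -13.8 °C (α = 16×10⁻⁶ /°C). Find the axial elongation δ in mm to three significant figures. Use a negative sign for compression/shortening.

A = 490.9 mm².
δ_mech = NL/(AE) = -53200·1470/(490.9·198000) = -0.8046 mm.
δ_thermal = αLΔT = 16e-6·1470·-13.8 = -0.3246 mm.
δ = δ_mech + δ_thermal = -1.129 mm.

-1.13 mm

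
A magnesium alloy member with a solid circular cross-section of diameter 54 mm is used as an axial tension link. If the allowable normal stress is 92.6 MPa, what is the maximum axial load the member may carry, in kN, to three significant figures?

A = 2290 mm².
P_max = σ_allow · A = 92.6 · 2290 = 212100 N = 212.1 kN.

212 kN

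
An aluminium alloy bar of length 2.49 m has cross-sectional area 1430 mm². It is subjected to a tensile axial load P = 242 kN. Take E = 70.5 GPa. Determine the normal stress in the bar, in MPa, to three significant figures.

169 MPa

σ = N/A = 242000/1430 = 169.2 MPa.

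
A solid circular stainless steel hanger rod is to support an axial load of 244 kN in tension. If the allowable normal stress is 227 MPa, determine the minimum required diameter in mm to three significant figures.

37.0 mm

Required area A ≥ P/σ_allow = 244000/227 = 1075 mm².
For a solid circular section, d ≥ √(4A/π) = 36.99 mm.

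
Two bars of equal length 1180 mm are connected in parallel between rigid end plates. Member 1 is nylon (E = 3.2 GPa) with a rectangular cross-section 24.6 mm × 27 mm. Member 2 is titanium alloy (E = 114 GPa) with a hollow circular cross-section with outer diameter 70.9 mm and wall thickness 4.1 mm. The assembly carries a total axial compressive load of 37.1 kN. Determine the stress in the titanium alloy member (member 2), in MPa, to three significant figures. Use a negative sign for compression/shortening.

-42.2 MPa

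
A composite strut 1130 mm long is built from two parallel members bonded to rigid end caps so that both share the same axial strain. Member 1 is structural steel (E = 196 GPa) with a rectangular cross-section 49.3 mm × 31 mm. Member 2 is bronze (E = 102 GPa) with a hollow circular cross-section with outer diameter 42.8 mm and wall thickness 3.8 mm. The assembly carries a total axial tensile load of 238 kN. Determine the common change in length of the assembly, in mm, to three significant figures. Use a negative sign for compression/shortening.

A_1 = 1528 mm².
A_2 = 465.6 mm².
Equal strain + equilibrium ⇒ each member carries load in proportion to AE: A₁E₁ = 299500000 N, A₂E₂ = 47490000 N, ΣAE = 347000000 N.
δ = PL/ΣAE = 238000·1130/347000000 = 0.775 mm.

0.775 mm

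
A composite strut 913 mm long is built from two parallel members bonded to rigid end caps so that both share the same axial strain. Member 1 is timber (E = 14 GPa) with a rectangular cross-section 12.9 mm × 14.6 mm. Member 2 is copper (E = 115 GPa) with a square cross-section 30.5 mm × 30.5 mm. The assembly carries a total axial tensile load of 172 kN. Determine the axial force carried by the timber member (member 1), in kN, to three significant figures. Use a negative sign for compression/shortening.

4.14 kN

A_1 = 188.3 mm².
A_2 = 930.2 mm².
Equal strain + equilibrium ⇒ each member carries load in proportion to AE: A₁E₁ = 2637000 N, A₂E₂ = 107000000 N, ΣAE = 109600000 N.
F₁ = P·A₁E₁/ΣAE = 172000·2637000/109600000 = 4137 N.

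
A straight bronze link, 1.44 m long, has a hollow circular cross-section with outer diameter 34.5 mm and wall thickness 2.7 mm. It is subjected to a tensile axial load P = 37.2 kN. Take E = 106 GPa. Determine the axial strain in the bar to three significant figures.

A = 269.7 mm².
σ = N/A = 137.9 MPa; ε = σ/E = 137.9/106000 = 1.301e-03.

0.00130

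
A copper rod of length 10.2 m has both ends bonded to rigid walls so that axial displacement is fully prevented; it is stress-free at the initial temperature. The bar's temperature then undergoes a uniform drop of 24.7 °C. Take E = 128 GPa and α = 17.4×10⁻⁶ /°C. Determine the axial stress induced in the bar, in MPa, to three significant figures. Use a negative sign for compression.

Free thermal expansion αLΔT = 17.4e-6 · 10200 · -24.7 = -4.384 mm.
The walls impose strain ε = −(-4.384)/10200 = 4.2978e-04; σ = Eε = 128000 · 4.2978e-04 = 55.01 MPa.

55.0 MPa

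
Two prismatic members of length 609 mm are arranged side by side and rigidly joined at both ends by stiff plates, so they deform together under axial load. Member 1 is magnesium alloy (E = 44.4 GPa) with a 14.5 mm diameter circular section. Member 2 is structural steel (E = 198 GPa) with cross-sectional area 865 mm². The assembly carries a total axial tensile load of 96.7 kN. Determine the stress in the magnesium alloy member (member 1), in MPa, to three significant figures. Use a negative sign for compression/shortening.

24.0 MPa

A_1 = 165.1 mm².
Equal strain + equilibrium ⇒ each member carries load in proportion to AE: A₁E₁ = 7332000 N, A₂E₂ = 171300000 N, ΣAE = 178600000 N.
σ₁ = P·E₁/ΣAE = 96700·44400/178600000 = 24.04 MPa.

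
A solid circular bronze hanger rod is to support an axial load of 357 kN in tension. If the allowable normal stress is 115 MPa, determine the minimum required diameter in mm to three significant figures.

Required area A ≥ P/σ_allow = 357000/115 = 3104 mm².
For a solid circular section, d ≥ √(4A/π) = 62.87 mm.

62.9 mm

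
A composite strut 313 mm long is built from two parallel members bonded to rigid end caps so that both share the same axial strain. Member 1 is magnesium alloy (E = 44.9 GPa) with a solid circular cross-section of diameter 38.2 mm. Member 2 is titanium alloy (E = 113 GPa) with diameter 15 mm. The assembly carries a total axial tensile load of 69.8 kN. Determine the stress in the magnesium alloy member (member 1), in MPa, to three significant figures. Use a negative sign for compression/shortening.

A_1 = 1146 mm².
A_2 = 176.7 mm².
Equal strain + equilibrium ⇒ each member carries load in proportion to AE: A₁E₁ = 51460000 N, A₂E₂ = 19970000 N, ΣAE = 71430000 N.
σ₁ = P·E₁/ΣAE = 69800·44900/71430000 = 43.88 MPa.

43.9 MPa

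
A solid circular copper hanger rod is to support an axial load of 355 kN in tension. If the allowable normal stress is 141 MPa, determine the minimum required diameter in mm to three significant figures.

Required area A ≥ P/σ_allow = 355000/141 = 2518 mm².
For a solid circular section, d ≥ √(4A/π) = 56.62 mm.

56.6 mm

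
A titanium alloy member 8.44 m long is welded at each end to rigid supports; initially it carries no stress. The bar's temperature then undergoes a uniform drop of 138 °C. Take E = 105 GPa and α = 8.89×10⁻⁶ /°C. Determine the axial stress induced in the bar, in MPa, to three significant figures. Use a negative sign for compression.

129 MPa

Free thermal expansion αLΔT = 8.89e-6 · 8440 · -138 = -10.35 mm.
The walls impose strain ε = −(-10.35)/8440 = 1.2268e-03; σ = Eε = 105000 · 1.2268e-03 = 128.8 MPa.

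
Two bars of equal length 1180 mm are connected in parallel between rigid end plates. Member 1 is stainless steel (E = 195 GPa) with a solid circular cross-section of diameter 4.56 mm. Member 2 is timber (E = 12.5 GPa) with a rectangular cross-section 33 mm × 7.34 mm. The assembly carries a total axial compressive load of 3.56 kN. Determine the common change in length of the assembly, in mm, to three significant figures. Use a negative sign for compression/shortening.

A_1 = 16.33 mm².
A_2 = 242.2 mm².
Equal strain + equilibrium ⇒ each member carries load in proportion to AE: A₁E₁ = 3185000 N, A₂E₂ = 3028000 N, ΣAE = 6212000 N.
δ = PL/ΣAE = -3560·1180/6212000 = -0.6762 mm.

-0.676 mm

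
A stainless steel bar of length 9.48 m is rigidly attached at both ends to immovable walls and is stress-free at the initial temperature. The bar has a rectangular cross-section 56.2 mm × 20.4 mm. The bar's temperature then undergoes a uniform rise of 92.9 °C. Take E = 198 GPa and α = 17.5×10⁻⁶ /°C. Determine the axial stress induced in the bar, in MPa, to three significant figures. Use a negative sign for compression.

-322 MPa

Free thermal expansion αLΔT = 17.5e-6 · 9480 · 92.9 = 15.41 mm.
The walls impose strain ε = −(15.41)/9480 = -1.6258e-03; σ = Eε = 198000 · -1.6258e-03 = -321.9 MPa.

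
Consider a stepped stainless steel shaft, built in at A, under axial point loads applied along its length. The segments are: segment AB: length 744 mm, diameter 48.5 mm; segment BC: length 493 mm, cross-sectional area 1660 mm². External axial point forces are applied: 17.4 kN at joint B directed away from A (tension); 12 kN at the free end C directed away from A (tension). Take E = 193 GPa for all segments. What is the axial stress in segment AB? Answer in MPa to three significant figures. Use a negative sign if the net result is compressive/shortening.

15.9 MPa

Internal axial forces (sectioning from the free end, tension +): N_BC = 12 kN, N_AB = 29.4 kN.
A_AB = 1847 mm².
σ_AB = N_AB/A_AB = 29400/1847 = 15.91 MPa.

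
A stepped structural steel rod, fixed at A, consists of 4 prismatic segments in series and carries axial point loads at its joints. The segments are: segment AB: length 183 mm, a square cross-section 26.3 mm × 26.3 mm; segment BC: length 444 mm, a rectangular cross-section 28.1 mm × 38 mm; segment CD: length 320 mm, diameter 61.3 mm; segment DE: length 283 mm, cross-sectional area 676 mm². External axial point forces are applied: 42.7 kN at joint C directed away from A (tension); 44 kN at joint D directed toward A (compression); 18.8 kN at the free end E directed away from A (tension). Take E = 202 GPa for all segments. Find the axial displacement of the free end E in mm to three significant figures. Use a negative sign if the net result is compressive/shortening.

Internal axial forces (sectioning from the free end, tension +): N_DE = 18.8 kN, N_CD = -25.2 kN, N_BC = 17.5 kN, N_AB = 17.5 kN.
A_AB = 691.7 mm².
A_BC = 1068 mm².
A_CD = 2951 mm².
δ_AB = 17500·183/(691.7·202000) = 0.02292 mm
δ_BC = 17500·444/(1068·202000) = 0.03602 mm
δ_CD = -25200·320/(2951·202000) = -0.01353 mm
δ_DE = 18800·283/(676·202000) = 0.03896 mm
δ = Σδ_i = 0.08438 mm.

0.0844 mm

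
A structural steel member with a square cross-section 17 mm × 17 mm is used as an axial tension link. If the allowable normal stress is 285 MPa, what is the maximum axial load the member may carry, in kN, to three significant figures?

82.4 kN

A = 289 mm².
P_max = σ_allow · A = 285 · 289 = 82360 N = 82.36 kN.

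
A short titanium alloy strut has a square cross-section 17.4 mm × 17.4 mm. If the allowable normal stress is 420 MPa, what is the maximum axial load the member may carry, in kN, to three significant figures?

A = 302.8 mm².
P_max = σ_allow · A = 420 · 302.8 = 127200 N = 127.2 kN.

127 kN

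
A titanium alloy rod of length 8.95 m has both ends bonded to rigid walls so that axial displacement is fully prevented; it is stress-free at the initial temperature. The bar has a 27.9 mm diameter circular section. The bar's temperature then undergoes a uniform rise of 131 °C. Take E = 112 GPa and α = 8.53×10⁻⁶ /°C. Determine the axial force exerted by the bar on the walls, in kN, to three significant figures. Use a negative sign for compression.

Free thermal expansion αLΔT = 8.53e-6 · 8950 · 131 = 10 mm.
The walls impose strain ε = −(10)/8950 = -1.1174e-03; σ = Eε = 112000 · -1.1174e-03 = -125.2 MPa.
Wall reaction R = σ·A = -125.2·611.4 = -76510 N = -76.51 kN.

-76.5 kN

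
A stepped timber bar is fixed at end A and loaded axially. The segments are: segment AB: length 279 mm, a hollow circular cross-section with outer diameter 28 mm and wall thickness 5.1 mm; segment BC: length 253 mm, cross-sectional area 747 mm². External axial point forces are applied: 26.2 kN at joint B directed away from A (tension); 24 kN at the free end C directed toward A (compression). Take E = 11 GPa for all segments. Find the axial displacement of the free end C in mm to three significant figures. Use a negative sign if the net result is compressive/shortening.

-0.587 mm

Internal axial forces (sectioning from the free end, tension +): N_BC = -24 kN, N_AB = 2.2 kN.
A_AB = 366.9 mm².
δ_AB = 2200·279/(366.9·11000) = 0.1521 mm
δ_BC = -24000·253/(747·11000) = -0.739 mm
δ = Σδ_i = -0.5869 mm.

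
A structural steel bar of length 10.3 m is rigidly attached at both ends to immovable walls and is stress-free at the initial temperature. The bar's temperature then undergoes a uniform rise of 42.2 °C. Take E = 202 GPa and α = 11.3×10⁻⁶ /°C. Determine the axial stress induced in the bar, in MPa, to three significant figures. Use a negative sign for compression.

Free thermal expansion αLΔT = 11.3e-6 · 10300 · 42.2 = 4.912 mm.
The walls impose strain ε = −(4.912)/10300 = -4.7686e-04; σ = Eε = 202000 · -4.7686e-04 = -96.33 MPa.

-96.3 MPa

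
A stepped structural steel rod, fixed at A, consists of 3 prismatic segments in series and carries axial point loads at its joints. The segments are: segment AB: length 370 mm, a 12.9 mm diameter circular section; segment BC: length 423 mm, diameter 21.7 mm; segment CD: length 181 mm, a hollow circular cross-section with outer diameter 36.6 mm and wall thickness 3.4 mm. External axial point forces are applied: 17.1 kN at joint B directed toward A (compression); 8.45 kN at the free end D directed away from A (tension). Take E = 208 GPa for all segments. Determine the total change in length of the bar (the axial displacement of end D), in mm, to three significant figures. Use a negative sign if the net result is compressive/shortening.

Internal axial forces (sectioning from the free end, tension +): N_CD = 8.45 kN, N_BC = 8.45 kN, N_AB = -8.65 kN.
A_AB = 130.7 mm².
A_BC = 369.8 mm².
A_CD = 354.6 mm².
δ_AB = -8650·370/(130.7·208000) = -0.1177 mm
δ_BC = 8450·423/(369.8·208000) = 0.04646 mm
δ_CD = 8450·181/(354.6·208000) = 0.02074 mm
δ = Σδ_i = -0.05053 mm.

-0.0505 mm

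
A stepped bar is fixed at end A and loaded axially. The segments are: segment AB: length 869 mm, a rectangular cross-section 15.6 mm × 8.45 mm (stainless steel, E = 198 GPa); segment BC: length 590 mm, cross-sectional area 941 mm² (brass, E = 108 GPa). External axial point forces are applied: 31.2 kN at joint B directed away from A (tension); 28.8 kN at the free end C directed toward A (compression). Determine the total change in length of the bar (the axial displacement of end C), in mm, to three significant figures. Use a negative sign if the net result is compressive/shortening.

Internal axial forces (sectioning from the free end, tension +): N_BC = -28.8 kN, N_AB = 2.4 kN.
A_AB = 131.8 mm².
δ_AB = 2400·869/(131.8·198000) = 0.07991 mm
δ_BC = -28800·590/(941·108000) = -0.1672 mm
δ = Σδ_i = -0.08729 mm.

-0.0873 mm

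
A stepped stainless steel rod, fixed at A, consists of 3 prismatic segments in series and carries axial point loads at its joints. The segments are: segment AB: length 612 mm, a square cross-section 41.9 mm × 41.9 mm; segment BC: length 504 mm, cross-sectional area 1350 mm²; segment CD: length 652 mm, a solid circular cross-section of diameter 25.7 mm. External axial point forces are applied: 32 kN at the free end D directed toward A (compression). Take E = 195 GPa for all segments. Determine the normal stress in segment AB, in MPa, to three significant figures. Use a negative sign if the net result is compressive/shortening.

Internal axial forces (sectioning from the free end, tension +): N_CD = -32 kN, N_BC = -32 kN, N_AB = -32 kN.
A_AB = 1756 mm².
σ_AB = N_AB/A_AB = -32000/1756 = -18.23 MPa.

-18.2 MPa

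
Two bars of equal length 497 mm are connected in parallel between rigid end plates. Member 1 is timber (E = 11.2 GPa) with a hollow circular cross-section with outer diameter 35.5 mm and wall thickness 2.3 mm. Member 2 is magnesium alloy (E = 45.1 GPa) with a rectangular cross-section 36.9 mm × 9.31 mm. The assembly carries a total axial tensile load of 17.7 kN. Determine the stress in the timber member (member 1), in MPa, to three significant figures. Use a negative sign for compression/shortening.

A_1 = 239.9 mm².
A_2 = 343.5 mm².
Equal strain + equilibrium ⇒ each member carries load in proportion to AE: A₁E₁ = 2687000 N, A₂E₂ = 15490000 N, ΣAE = 18180000 N.
σ₁ = P·E₁/ΣAE = 17700·11200/18180000 = 10.9 MPa.

10.9 MPa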